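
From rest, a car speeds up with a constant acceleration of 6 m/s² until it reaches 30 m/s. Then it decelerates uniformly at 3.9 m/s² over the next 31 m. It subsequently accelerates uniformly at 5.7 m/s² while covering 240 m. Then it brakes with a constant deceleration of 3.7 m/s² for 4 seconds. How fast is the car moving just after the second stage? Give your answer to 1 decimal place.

Phase 1 (accelerating): v₀ = 0 m/s, a = 6 m/s².
v = v₀ + at → t = (30 − 0) / 6 = 5.00 s
v² = v₀² + 2aΔx → Δx = (30² − 0²)/(2·6) = 75.0 m

Phase 2 (decelerating): v₀ = 30.0 m/s, a = -3.9 m/s².
v² = v₀² + 2aΔx = 30.0² + 2·-3.9·31 = 658 → v = 25.7 m/s
t = (v − v₀)/a = (25.7 − 30.0)/-3.9 = 1.11 s
Speed at end of phase 2 = 25.7 m/s

25.7 m/s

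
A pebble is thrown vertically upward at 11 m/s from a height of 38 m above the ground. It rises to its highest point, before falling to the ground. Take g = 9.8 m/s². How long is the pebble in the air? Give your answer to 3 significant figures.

4.12 s

Phase 1 (rising): v₀ = 11.0 m/s, a = -9.8 m/s².
v = v₀ + at → t = (0 − 11.0) / -9.8 = 1.12 s
v² = v₀² + 2aΔx → Δx = (0² − 11.0²)/(2·-9.8) = 6.17 m

Phase 2 (falling): v₀ = 0 m/s, a = -9.8 m/s².
Falls 44.2 m from rest: t = √(2·44.2/9.8) = 3.00 s; v = g·t = 29.4 m/s.
Total time = 1.12 + 3.00 = 4.12 s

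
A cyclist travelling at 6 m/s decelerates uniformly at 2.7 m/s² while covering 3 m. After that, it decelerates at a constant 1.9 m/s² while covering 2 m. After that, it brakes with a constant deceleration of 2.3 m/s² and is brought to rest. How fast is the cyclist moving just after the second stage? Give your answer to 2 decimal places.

Phase 1 (decelerating): v₀ = 6.00 m/s, a = -2.7 m/s².
v² = v₀² + 2aΔx = 6.00² + 2·-2.7·3 = 19.8 → v = 4.45 m/s
t = (v − v₀)/a = (4.45 − 6.00)/-2.7 = 0.574 s

Phase 2 (decelerating): v₀ = 4.45 m/s, a = -1.9 m/s².
v² = v₀² + 2aΔx = 4.45² + 2·-1.9·2 = 12.2 → v = 3.49 m/s
t = (v − v₀)/a = (3.49 − 4.45)/-1.9 = 0.504 s
Speed at end of phase 2 = 3.49 m/s

3.49 m/s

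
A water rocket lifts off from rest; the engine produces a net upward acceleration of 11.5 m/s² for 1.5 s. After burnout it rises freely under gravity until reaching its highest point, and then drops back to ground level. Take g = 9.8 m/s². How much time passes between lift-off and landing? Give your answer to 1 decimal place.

5.7 s

Phase 1 (powered ascent): v₀ = 0 m/s, a = 11.5 m/s².
v = v₀ + at = 0 + (11.5)(1.5) = 17.2 m/s
Δx = v₀t + ½at² = 0·1.5 + 0.5·11.5·1.5² = 12.9 m

Phase 2 (coasting upward): v₀ = 17.2 m/s, a = -9.8 m/s².
v = v₀ + at → t = (0 − 17.2) / -9.8 = 1.76 s
v² = v₀² + 2aΔx → Δx = (0² − 17.2²)/(2·-9.8) = 15.2 m

Phase 3 (free fall): v₀ = 0 m/s, a = -9.8 m/s².
Falls 28.1 m from rest: t = √(2·28.1/9.8) = 2.40 s; v = g·t = 23.5 m/s.
Total time = 1.50 + 1.76 + 2.40 = 5.66 s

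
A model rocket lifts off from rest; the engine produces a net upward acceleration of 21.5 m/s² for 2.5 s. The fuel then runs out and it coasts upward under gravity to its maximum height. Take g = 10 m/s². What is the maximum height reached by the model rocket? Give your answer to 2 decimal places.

Phase 1 (powered ascent): v₀ = 0 m/s, a = 21.5 m/s².
v = v₀ + at = 0 + (21.5)(2.5) = 53.8 m/s
Δx = v₀t + ½at² = 0·2.5 + 0.5·21.5·2.5² = 67.2 m

Phase 2 (coasting upward): v₀ = 53.8 m/s, a = -10 m/s².
v = v₀ + at → t = (0 − 53.8) / -10 = 5.38 s
v² = v₀² + 2aΔx → Δx = (0² − 53.8²)/(2·-10) = 144 m
Maximum height = 67.2 + 144 = 212 m

211.64 m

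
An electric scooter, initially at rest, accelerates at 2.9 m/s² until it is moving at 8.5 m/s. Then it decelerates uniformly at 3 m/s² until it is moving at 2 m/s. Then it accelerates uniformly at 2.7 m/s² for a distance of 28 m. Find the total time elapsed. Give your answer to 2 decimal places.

8.97 s

Phase 1 (accelerating): v₀ = 0 m/s, a = 2.9 m/s².
v = v₀ + at → t = (8.5 − 0) / 2.9 = 2.93 s
v² = v₀² + 2aΔx → Δx = (8.5² − 0²)/(2·2.9) = 12.5 m

Phase 2 (decelerating): v₀ = 8.50 m/s, a = -3 m/s².
v = v₀ + at → t = (2 − 8.50) / -3 = 2.17 s
v² = v₀² + 2aΔx → Δx = (2² − 8.50²)/(2·-3) = 11.4 m

Phase 3 (accelerating): v₀ = 2.00 m/s, a = 2.7 m/s².
v² = v₀² + 2aΔx = 2.00² + 2·2.7·28 = 155 → v = 12.5 m/s
t = (v − v₀)/a = (12.5 − 2.00)/2.7 = 3.87 s
Total time = 2.93 + 2.17 + 3.87 = 8.97 s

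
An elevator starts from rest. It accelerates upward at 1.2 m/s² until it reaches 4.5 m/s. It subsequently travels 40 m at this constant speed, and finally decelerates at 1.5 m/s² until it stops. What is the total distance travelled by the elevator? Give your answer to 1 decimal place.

55.2 m

Phase 1 (accelerating): v₀ = 0 m/s, a = 1.2 m/s².
v = v₀ + at → t = (4.5 − 0) / 1.2 = 3.75 s
v² = v₀² + 2aΔx → Δx = (4.5² − 0²)/(2·1.2) = 8.44 m

Phase 2 (constant speed): v₀ = 4.50 m/s, a = 0 m/s².
Constant speed: t = d/v = 40/4.50 = 8.89 s

Phase 3 (decelerating): v₀ = 4.50 m/s, a = -1.5 m/s².
v = v₀ + at → t = (0 − 4.50) / -1.5 = 3.00 s
v² = v₀² + 2aΔx → Δx = (0² − 4.50²)/(2·-1.5) = 6.75 m
Total distance = 8.44 + 40.0 + 6.75 = 55.2 m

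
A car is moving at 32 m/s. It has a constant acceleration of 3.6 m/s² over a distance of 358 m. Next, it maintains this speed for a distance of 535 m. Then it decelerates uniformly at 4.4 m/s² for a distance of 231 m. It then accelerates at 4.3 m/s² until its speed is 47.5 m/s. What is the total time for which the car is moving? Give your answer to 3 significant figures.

23.2 s

Phase 1 (accelerating): v₀ = 32.0 m/s, a = 3.6 m/s².
v² = v₀² + 2aΔx = 32.0² + 2·3.6·358 = 3600 → v = 60.0 m/s
t = (v − v₀)/a = (60.0 − 32.0)/3.6 = 7.78 s

Phase 2 (constant speed): v₀ = 60.0 m/s, a = 0 m/s².
Constant speed: t = d/v = 535/60.0 = 8.91 s

Phase 3 (decelerating): v₀ = 60.0 m/s, a = -4.4 m/s².
v² = v₀² + 2aΔx = 60.0² + 2·-4.4·231 = 1570 → v = 39.6 m/s
t = (v − v₀)/a = (39.6 − 60.0)/-4.4 = 4.64 s

Phase 4 (accelerating): v₀ = 39.6 m/s, a = 4.3 m/s².
v = v₀ + at → t = (47.5 − 39.6) / 4.3 = 1.84 s
v² = v₀² + 2aΔx → Δx = (47.5² − 39.6²)/(2·4.3) = 79.9 m
Total time = 7.78 + 8.91 + 4.64 + 1.84 = 23.2 s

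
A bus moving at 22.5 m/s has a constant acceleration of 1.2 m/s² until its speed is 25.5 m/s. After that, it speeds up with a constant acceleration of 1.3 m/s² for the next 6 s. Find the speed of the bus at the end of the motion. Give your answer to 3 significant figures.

Phase 1 (accelerating): v₀ = 22.5 m/s, a = 1.2 m/s².
v = v₀ + at → t = (25.5 − 22.5) / 1.2 = 2.50 s
v² = v₀² + 2aΔx → Δx = (25.5² − 22.5²)/(2·1.2) = 60.0 m

Phase 2 (accelerating): v₀ = 25.5 m/s, a = 1.3 m/s².
v = v₀ + at = 25.5 + (1.3)(6) = 33.3 m/s
Δx = v₀t + ½at² = 25.5·6 + 0.5·1.3·6² = 176 m
Final speed = 33.3 m/s

33.3 m/s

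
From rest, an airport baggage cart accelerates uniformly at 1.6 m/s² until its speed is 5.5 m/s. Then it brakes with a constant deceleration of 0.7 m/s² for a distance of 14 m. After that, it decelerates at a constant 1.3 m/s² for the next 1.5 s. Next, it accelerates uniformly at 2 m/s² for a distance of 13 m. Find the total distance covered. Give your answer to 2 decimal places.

39.89 m

Phase 1 (accelerating): v₀ = 0 m/s, a = 1.6 m/s².
v = v₀ + at → t = (5.5 − 0) / 1.6 = 3.44 s
v² = v₀² + 2aΔx → Δx = (5.5² − 0²)/(2·1.6) = 9.45 m

Phase 2 (decelerating): v₀ = 5.50 m/s, a = -0.7 m/s².
v² = v₀² + 2aΔx = 5.50² + 2·-0.7·14 = 10.7 → v = 3.26 m/s
t = (v − v₀)/a = (3.26 − 5.50)/-0.7 = 3.20 s

Phase 3 (decelerating): v₀ = 3.26 m/s, a = -1.3 m/s².
v = v₀ + at = 3.26 + (-1.3)(1.5) = 1.31 m/s
Δx = v₀t + ½at² = 3.26·1.5 + 0.5·-1.3·1.5² = 3.43 m

Phase 4 (accelerating): v₀ = 1.31 m/s, a = 2 m/s².
v² = v₀² + 2aΔx = 1.31² + 2·2·13 = 53.7 → v = 7.33 m/s
t = (v − v₀)/a = (7.33 − 1.31)/2 = 3.01 s
Total distance = 9.45 + 14.0 + 3.43 + 13.0 = 39.9 m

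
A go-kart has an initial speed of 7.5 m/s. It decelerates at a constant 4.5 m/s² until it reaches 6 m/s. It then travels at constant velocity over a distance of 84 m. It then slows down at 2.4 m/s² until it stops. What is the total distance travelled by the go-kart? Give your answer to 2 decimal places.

93.75 m

Phase 1 (decelerating): v₀ = 7.50 m/s, a = -4.5 m/s².
v = v₀ + at → t = (6 − 7.50) / -4.5 = 0.333 s
v² = v₀² + 2aΔx → Δx = (6² − 7.50²)/(2·-4.5) = 2.25 m

Phase 2 (constant speed): v₀ = 6.00 m/s, a = 0 m/s².
Constant speed: t = d/v = 84/6.00 = 14.0 s

Phase 3 (decelerating): v₀ = 6.00 m/s, a = -2.4 m/s².
v = v₀ + at → t = (0 − 6.00) / -2.4 = 2.50 s
v² = v₀² + 2aΔx → Δx = (0² − 6.00²)/(2·-2.4) = 7.50 m
Total distance = 2.25 + 84.0 + 7.50 = 93.8 m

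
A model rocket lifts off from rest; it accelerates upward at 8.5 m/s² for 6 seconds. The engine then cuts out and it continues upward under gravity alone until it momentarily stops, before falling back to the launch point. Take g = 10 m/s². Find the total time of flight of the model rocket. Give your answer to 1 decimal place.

Phase 1 (powered ascent): v₀ = 0 m/s, a = 8.5 m/s².
v = v₀ + at = 0 + (8.5)(6) = 51.0 m/s
Δx = v₀t + ½at² = 0·6 + 0.5·8.5·6² = 153 m

Phase 2 (coasting upward): v₀ = 51.0 m/s, a = -10 m/s².
v = v₀ + at → t = (0 − 51.0) / -10 = 5.10 s
v² = v₀² + 2aΔx → Δx = (0² − 51.0²)/(2·-10) = 130 m

Phase 3 (free fall): v₀ = 0 m/s, a = -10 m/s².
Falls 283 m from rest: t = √(2·283/10) = 7.52 s; v = g·t = 75.2 m/s.
Total time = 6.00 + 5.10 + 7.52 = 18.6 s

18.6 s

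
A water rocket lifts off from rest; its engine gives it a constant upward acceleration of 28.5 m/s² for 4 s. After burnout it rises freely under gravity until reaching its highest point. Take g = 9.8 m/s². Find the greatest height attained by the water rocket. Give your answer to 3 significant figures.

891 m

Phase 1 (powered ascent): v₀ = 0 m/s, a = 28.5 m/s².
v = v₀ + at = 0 + (28.5)(4) = 114 m/s
Δx = v₀t + ½at² = 0·4 + 0.5·28.5·4² = 228 m

Phase 2 (coasting upward): v₀ = 114 m/s, a = -9.8 m/s².
v = v₀ + at → t = (0 − 114) / -9.8 = 11.6 s
v² = v₀² + 2aΔx → Δx = (0² − 114²)/(2·-9.8) = 663 m
Maximum height = 228 + 663 = 891 m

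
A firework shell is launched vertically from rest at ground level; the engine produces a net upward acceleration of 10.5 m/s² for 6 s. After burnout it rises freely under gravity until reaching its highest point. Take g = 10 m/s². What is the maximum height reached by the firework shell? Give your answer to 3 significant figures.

Phase 1 (powered ascent): v₀ = 0 m/s, a = 10.5 m/s².
v = v₀ + at = 0 + (10.5)(6) = 63.0 m/s
Δx = v₀t + ½at² = 0·6 + 0.5·10.5·6² = 189 m

Phase 2 (coasting upward): v₀ = 63.0 m/s, a = -10 m/s².
v = v₀ + at → t = (0 − 63.0) / -10 = 6.30 s
v² = v₀² + 2aΔx → Δx = (0² − 63.0²)/(2·-10) = 198 m
Maximum height = 189 + 198 = 387 m

387 m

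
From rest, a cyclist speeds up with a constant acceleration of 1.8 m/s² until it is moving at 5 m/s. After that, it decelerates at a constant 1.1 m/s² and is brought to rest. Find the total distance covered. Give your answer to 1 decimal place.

18.3 m

Phase 1 (accelerating): v₀ = 0 m/s, a = 1.8 m/s².
v = v₀ + at → t = (5 − 0) / 1.8 = 2.78 s
v² = v₀² + 2aΔx → Δx = (5² − 0²)/(2·1.8) = 6.94 m

Phase 2 (decelerating): v₀ = 5.00 m/s, a = -1.1 m/s².
v = v₀ + at → t = (0 − 5.00) / -1.1 = 4.55 s
v² = v₀² + 2aΔx → Δx = (0² − 5.00²)/(2·-1.1) = 11.4 m
Total distance = 6.94 + 11.4 = 18.3 m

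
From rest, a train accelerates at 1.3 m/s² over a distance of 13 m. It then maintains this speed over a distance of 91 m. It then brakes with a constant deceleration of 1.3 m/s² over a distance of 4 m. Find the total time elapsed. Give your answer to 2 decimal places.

Phase 1 (accelerating): v₀ = 0 m/s, a = 1.3 m/s².
v² = v₀² + 2aΔx = 0² + 2·1.3·13 = 33.8 → v = 5.81 m/s
t = (v − v₀)/a = (5.81 − 0)/1.3 = 4.47 s

Phase 2 (constant speed): v₀ = 5.81 m/s, a = 0 m/s².
Constant speed: t = d/v = 91/5.81 = 15.7 s

Phase 3 (decelerating): v₀ = 5.81 m/s, a = -1.3 m/s².
v² = v₀² + 2aΔx = 5.81² + 2·-1.3·4 = 23.4 → v = 4.84 m/s
t = (v − v₀)/a = (4.84 − 5.81)/-1.3 = 0.751 s
Total time = 4.47 + 15.7 + 0.751 = 20.9 s

20.88 s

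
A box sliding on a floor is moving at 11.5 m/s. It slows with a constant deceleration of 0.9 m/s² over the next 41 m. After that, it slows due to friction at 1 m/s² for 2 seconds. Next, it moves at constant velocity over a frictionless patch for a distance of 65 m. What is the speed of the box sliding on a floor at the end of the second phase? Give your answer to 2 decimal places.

Phase 1 (decelerating): v₀ = 11.5 m/s, a = -0.9 m/s².
v² = v₀² + 2aΔx = 11.5² + 2·-0.9·41 = 58.5 → v = 7.65 m/s
t = (v − v₀)/a = (7.65 − 11.5)/-0.9 = 4.28 s

Phase 2 (decelerating): v₀ = 7.65 m/s, a = -1 m/s².
v = v₀ + at = 7.65 + (-1)(2) = 5.65 m/s
Δx = v₀t + ½at² = 7.65·2 + 0.5·-1·2² = 13.3 m
Speed at end of phase 2 = 5.65 m/s

5.65 m/s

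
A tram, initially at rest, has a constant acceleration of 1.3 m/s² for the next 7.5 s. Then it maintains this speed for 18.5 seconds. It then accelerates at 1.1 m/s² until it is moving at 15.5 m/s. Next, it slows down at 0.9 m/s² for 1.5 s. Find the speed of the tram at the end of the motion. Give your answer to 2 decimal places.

14.15 m/s

Phase 1 (accelerating): v₀ = 0 m/s, a = 1.3 m/s².
v = v₀ + at = 0 + (1.3)(7.5) = 9.75 m/s
Δx = v₀t + ½at² = 0·7.5 + 0.5·1.3·7.5² = 36.6 m

Phase 2 (constant speed): v₀ = 9.75 m/s, a = 0 m/s².
v = v₀ + at = 9.75 + (0)(18.5) = 9.75 m/s
Δx = v₀t + ½at² = 9.75·18.5 + 0.5·0·18.5² = 180 m

Phase 3 (accelerating): v₀ = 9.75 m/s, a = 1.1 m/s².
v = v₀ + at → t = (15.5 − 9.75) / 1.1 = 5.23 s
v² = v₀² + 2aΔx → Δx = (15.5² − 9.75²)/(2·1.1) = 66.0 m

Phase 4 (decelerating): v₀ = 15.5 m/s, a = -0.9 m/s².
v = v₀ + at = 15.5 + (-0.9)(1.5) = 14.2 m/s
Δx = v₀t + ½at² = 15.5·1.5 + 0.5·-0.9·1.5² = 22.2 m
Final speed = 14.2 m/s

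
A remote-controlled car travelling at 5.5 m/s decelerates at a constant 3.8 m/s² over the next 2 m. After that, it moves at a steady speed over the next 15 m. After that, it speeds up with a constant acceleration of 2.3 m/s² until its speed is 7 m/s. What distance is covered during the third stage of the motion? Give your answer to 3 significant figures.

Phase 1 (decelerating): v₀ = 5.50 m/s, a = -3.8 m/s².
v² = v₀² + 2aΔx = 5.50² + 2·-3.8·2 = 15.1 → v = 3.88 m/s
t = (v − v₀)/a = (3.88 − 5.50)/-3.8 = 0.426 s

Phase 2 (constant speed): v₀ = 3.88 m/s, a = 0 m/s².
Constant speed: t = d/v = 15/3.88 = 3.87 s

Phase 3 (accelerating): v₀ = 3.88 m/s, a = 2.3 m/s².
v = v₀ + at → t = (7 − 3.88) / 2.3 = 1.36 s
v² = v₀² + 2aΔx → Δx = (7² − 3.88²)/(2·2.3) = 7.38 m
Distance in phase 3 = 7.38 m

7.38 m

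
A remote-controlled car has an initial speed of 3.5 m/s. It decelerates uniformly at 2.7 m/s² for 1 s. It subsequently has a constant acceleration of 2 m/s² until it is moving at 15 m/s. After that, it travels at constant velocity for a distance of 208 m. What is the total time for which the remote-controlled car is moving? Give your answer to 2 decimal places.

Phase 1 (decelerating): v₀ = 3.50 m/s, a = -2.7 m/s².
v = v₀ + at = 3.50 + (-2.7)(1) = 0.800 m/s
Δx = v₀t + ½at² = 3.50·1 + 0.5·-2.7·1² = 2.15 m

Phase 2 (accelerating): v₀ = 0.800 m/s, a = 2 m/s².
v = v₀ + at → t = (15 − 0.800) / 2 = 7.10 s
v² = v₀² + 2aΔx → Δx = (15² − 0.800²)/(2·2) = 56.1 m

Phase 3 (constant speed): v₀ = 15.0 m/s, a = 0 m/s².
Constant speed: t = d/v = 208/15.0 = 13.9 s
Total time = 1.00 + 7.10 + 13.9 = 22.0 s

21.97 s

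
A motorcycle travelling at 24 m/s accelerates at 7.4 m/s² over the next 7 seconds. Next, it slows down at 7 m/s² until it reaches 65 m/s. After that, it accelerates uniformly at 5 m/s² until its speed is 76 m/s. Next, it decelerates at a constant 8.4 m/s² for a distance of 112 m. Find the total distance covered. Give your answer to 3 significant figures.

Phase 1 (accelerating): v₀ = 24.0 m/s, a = 7.4 m/s².
v = v₀ + at = 24.0 + (7.4)(7) = 75.8 m/s
Δx = v₀t + ½at² = 24.0·7 + 0.5·7.4·7² = 349 m

Phase 2 (decelerating): v₀ = 75.8 m/s, a = -7 m/s².
v = v₀ + at → t = (65 − 75.8) / -7 = 1.54 s
v² = v₀² + 2aΔx → Δx = (65² − 75.8²)/(2·-7) = 109 m

Phase 3 (accelerating): v₀ = 65.0 m/s, a = 5 m/s².
v = v₀ + at → t = (76 − 65.0) / 5 = 2.20 s
v² = v₀² + 2aΔx → Δx = (76² − 65.0²)/(2·5) = 155 m

Phase 4 (decelerating): v₀ = 76.0 m/s, a = -8.4 m/s².
v² = v₀² + 2aΔx = 76.0² + 2·-8.4·112 = 3890 → v = 62.4 m/s
t = (v − v₀)/a = (62.4 − 76.0)/-8.4 = 1.62 s
Total distance = 349 + 109 + 155 + 112 = 725 m

725 m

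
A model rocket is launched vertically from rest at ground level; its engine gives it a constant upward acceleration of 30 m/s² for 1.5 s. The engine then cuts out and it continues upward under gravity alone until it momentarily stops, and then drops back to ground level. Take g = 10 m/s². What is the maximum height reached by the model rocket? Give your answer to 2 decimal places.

Phase 1 (powered ascent): v₀ = 0 m/s, a = 30 m/s².
v = v₀ + at = 0 + (30)(1.5) = 45.0 m/s
Δx = v₀t + ½at² = 0·1.5 + 0.5·30·1.5² = 33.8 m

Phase 2 (coasting upward): v₀ = 45.0 m/s, a = -10 m/s².
v = v₀ + at → t = (0 − 45.0) / -10 = 4.50 s
v² = v₀² + 2aΔx → Δx = (0² − 45.0²)/(2·-10) = 101 m
Maximum height = 33.8 + 101 = 135 m

135.00 m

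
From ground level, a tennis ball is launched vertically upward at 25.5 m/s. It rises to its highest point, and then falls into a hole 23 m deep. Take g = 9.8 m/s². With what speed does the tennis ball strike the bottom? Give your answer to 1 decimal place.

Phase 1 (rising): v₀ = 25.5 m/s, a = -9.8 m/s².
v = v₀ + at → t = (0 − 25.5) / -9.8 = 2.60 s
v² = v₀² + 2aΔx → Δx = (0² − 25.5²)/(2·-9.8) = 33.2 m

Phase 2 (falling): v₀ = 0 m/s, a = -9.8 m/s².
Falls 56.2 m from rest: t = √(2·56.2/9.8) = 3.39 s; v = g·t = 33.2 m/s.
Final speed = 33.2 m/s

33.2 m/s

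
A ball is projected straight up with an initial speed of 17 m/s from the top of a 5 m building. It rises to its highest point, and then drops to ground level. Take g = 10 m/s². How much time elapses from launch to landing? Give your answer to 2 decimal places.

Phase 1 (rising): v₀ = 17.0 m/s, a = -10 m/s².
v = v₀ + at → t = (0 − 17.0) / -10 = 1.70 s
v² = v₀² + 2aΔx → Δx = (0² − 17.0²)/(2·-10) = 14.4 m

Phase 2 (falling): v₀ = 0 m/s, a = -10 m/s².
Falls 19.4 m from rest: t = √(2·19.4/10) = 1.97 s; v = g·t = 19.7 m/s.
Total time = 1.70 + 1.97 = 3.67 s

3.67 s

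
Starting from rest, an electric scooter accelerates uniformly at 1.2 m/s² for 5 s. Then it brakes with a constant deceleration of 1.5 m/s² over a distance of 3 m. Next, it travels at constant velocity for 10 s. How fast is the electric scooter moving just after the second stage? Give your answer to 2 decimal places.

5.20 m/s

Phase 1 (accelerating): v₀ = 0 m/s, a = 1.2 m/s².
v = v₀ + at = 0 + (1.2)(5) = 6.00 m/s
Δx = v₀t + ½at² = 0·5 + 0.5·1.2·5² = 15.0 m

Phase 2 (decelerating): v₀ = 6.00 m/s, a = -1.5 m/s².
v² = v₀² + 2aΔx = 6.00² + 2·-1.5·3 = 27.0 → v = 5.20 m/s
t = (v − v₀)/a = (5.20 − 6.00)/-1.5 = 0.536 s
Speed at end of phase 2 = 5.20 m/s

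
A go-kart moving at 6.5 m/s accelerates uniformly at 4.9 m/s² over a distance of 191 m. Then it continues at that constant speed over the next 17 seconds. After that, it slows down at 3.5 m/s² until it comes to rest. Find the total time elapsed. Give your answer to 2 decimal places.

Phase 1 (accelerating): v₀ = 6.50 m/s, a = 4.9 m/s².
v² = v₀² + 2aΔx = 6.50² + 2·4.9·191 = 1910 → v = 43.7 m/s
t = (v − v₀)/a = (43.7 − 6.50)/4.9 = 7.60 s

Phase 2 (constant speed): v₀ = 43.7 m/s, a = 0 m/s².
v = v₀ + at = 43.7 + (0)(17) = 43.7 m/s
Δx = v₀t + ½at² = 43.7·17 + 0.5·0·17² = 744 m

Phase 3 (decelerating): v₀ = 43.7 m/s, a = -3.5 m/s².
v = v₀ + at → t = (0 − 43.7) / -3.5 = 12.5 s
v² = v₀² + 2aΔx → Δx = (0² − 43.7²)/(2·-3.5) = 273 m
Total time = 7.60 + 17.0 + 12.5 = 37.1 s

37.10 s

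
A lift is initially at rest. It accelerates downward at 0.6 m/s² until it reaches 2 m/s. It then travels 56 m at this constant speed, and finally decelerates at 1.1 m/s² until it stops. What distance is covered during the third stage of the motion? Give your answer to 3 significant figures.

Phase 1 (accelerating): v₀ = 0 m/s, a = 0.6 m/s².
v = v₀ + at → t = (2 − 0) / 0.6 = 3.33 s
v² = v₀² + 2aΔx → Δx = (2² − 0²)/(2·0.6) = 3.33 m

Phase 2 (constant speed): v₀ = 2.00 m/s, a = 0 m/s².
Constant speed: t = d/v = 56/2.00 = 28.0 s

Phase 3 (decelerating): v₀ = 2.00 m/s, a = -1.1 m/s².
v = v₀ + at → t = (0 − 2.00) / -1.1 = 1.82 s
v² = v₀² + 2aΔx → Δx = (0² − 2.00²)/(2·-1.1) = 1.82 m
Distance in phase 3 = 1.82 m

1.82 m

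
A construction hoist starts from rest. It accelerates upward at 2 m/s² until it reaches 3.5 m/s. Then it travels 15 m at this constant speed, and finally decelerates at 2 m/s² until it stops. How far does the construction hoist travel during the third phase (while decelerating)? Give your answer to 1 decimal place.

Phase 1 (accelerating): v₀ = 0 m/s, a = 2 m/s².
v = v₀ + at → t = (3.5 − 0) / 2 = 1.75 s
v² = v₀² + 2aΔx → Δx = (3.5² − 0²)/(2·2) = 3.06 m

Phase 2 (constant speed): v₀ = 3.50 m/s, a = 0 m/s².
Constant speed: t = d/v = 15/3.50 = 4.29 s

Phase 3 (decelerating): v₀ = 3.50 m/s, a = -2 m/s².
v = v₀ + at → t = (0 − 3.50) / -2 = 1.75 s
v² = v₀² + 2aΔx → Δx = (0² − 3.50²)/(2·-2) = 3.06 m
Distance in phase 3 = 3.06 m

3.1 m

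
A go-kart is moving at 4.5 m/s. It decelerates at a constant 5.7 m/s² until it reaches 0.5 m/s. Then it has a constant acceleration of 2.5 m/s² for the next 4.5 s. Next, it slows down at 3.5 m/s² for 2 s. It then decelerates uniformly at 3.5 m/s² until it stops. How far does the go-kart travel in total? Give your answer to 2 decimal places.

49.04 m

Phase 1 (decelerating): v₀ = 4.50 m/s, a = -5.7 m/s².
v = v₀ + at → t = (0.5 − 4.50) / -5.7 = 0.702 s
v² = v₀² + 2aΔx → Δx = (0.5² − 4.50²)/(2·-5.7) = 1.75 m

Phase 2 (accelerating): v₀ = 0.500 m/s, a = 2.5 m/s².
v = v₀ + at = 0.500 + (2.5)(4.5) = 11.8 m/s
Δx = v₀t + ½at² = 0.500·4.5 + 0.5·2.5·4.5² = 27.6 m

Phase 3 (decelerating): v₀ = 11.8 m/s, a = -3.5 m/s².
v = v₀ + at = 11.8 + (-3.5)(2) = 4.75 m/s
Δx = v₀t + ½at² = 11.8·2 + 0.5·-3.5·2² = 16.5 m

Phase 4 (decelerating): v₀ = 4.75 m/s, a = -3.5 m/s².
v = v₀ + at → t = (0 − 4.75) / -3.5 = 1.36 s
v² = v₀² + 2aΔx → Δx = (0² − 4.75²)/(2·-3.5) = 3.22 m
Total distance = 1.75 + 27.6 + 16.5 + 3.22 = 49.0 m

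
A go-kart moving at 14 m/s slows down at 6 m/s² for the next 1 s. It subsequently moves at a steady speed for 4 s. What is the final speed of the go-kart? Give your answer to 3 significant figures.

Phase 1 (decelerating): v₀ = 14.0 m/s, a = -6 m/s².
v = v₀ + at = 14.0 + (-6)(1) = 8.00 m/s
Δx = v₀t + ½at² = 14.0·1 + 0.5·-6·1² = 11.0 m

Phase 2 (constant speed): v₀ = 8.00 m/s, a = 0 m/s².
v = v₀ + at = 8.00 + (0)(4) = 8.00 m/s
Δx = v₀t + ½at² = 8.00·4 + 0.5·0·4² = 32.0 m
Final speed = 8.00 m/s

8.00 m/s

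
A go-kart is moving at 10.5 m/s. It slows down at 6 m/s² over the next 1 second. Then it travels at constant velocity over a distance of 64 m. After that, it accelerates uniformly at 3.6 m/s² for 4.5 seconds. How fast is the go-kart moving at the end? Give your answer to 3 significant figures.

Phase 1 (decelerating): v₀ = 10.5 m/s, a = -6 m/s².
v = v₀ + at = 10.5 + (-6)(1) = 4.50 m/s
Δx = v₀t + ½at² = 10.5·1 + 0.5·-6·1² = 7.50 m

Phase 2 (constant speed): v₀ = 4.50 m/s, a = 0 m/s².
Constant speed: t = d/v = 64/4.50 = 14.2 s

Phase 3 (accelerating): v₀ = 4.50 m/s, a = 3.6 m/s².
v = v₀ + at = 4.50 + (3.6)(4.5) = 20.7 m/s
Δx = v₀t + ½at² = 4.50·4.5 + 0.5·3.6·4.5² = 56.7 m
Final speed = 20.7 m/s

20.7 m/s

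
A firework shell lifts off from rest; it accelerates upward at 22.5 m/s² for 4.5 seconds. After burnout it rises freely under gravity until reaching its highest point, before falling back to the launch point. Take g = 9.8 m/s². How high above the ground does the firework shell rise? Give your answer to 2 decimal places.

Phase 1 (powered ascent): v₀ = 0 m/s, a = 22.5 m/s².
v = v₀ + at = 0 + (22.5)(4.5) = 101 m/s
Δx = v₀t + ½at² = 0·4.5 + 0.5·22.5·4.5² = 228 m

Phase 2 (coasting upward): v₀ = 101 m/s, a = -9.8 m/s².
v = v₀ + at → t = (0 − 101) / -9.8 = 10.3 s
v² = v₀² + 2aΔx → Δx = (0² − 101²)/(2·-9.8) = 523 m
Maximum height = 228 + 523 = 751 m

750.85 m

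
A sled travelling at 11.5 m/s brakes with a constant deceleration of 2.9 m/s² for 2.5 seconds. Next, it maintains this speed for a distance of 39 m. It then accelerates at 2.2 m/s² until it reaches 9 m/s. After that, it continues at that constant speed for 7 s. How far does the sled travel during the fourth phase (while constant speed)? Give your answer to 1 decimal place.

63.0 m

Phase 1 (decelerating): v₀ = 11.5 m/s, a = -2.9 m/s².
v = v₀ + at = 11.5 + (-2.9)(2.5) = 4.25 m/s
Δx = v₀t + ½at² = 11.5·2.5 + 0.5·-2.9·2.5² = 19.7 m

Phase 2 (constant speed): v₀ = 4.25 m/s, a = 0 m/s².
Constant speed: t = d/v = 39/4.25 = 9.18 s

Phase 3 (accelerating): v₀ = 4.25 m/s, a = 2.2 m/s².
v = v₀ + at → t = (9 − 4.25) / 2.2 = 2.16 s
v² = v₀² + 2aΔx → Δx = (9² − 4.25²)/(2·2.2) = 14.3 m

Phase 4 (constant speed): v₀ = 9.00 m/s, a = 0 m/s².
v = v₀ + at = 9.00 + (0)(7) = 9.00 m/s
Δx = v₀t + ½at² = 9.00·7 + 0.5·0·7² = 63.0 m
Distance in phase 4 = 63.0 m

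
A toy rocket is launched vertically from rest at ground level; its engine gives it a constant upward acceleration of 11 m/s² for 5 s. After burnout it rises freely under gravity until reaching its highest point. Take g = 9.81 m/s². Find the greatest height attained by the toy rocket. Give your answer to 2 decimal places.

Phase 1 (powered ascent): v₀ = 0 m/s, a = 11 m/s².
v = v₀ + at = 0 + (11)(5) = 55.0 m/s
Δx = v₀t + ½at² = 0·5 + 0.5·11·5² = 138 m

Phase 2 (coasting upward): v₀ = 55.0 m/s, a = -9.81 m/s².
v = v₀ + at → t = (0 − 55.0) / -9.81 = 5.61 s
v² = v₀² + 2aΔx → Δx = (0² − 55.0²)/(2·-9.81) = 154 m
Maximum height = 138 + 154 = 292 m

291.68 m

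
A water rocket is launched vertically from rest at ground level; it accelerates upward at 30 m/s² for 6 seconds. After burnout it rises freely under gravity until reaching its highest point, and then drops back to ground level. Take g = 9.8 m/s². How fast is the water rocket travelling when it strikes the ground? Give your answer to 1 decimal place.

207.3 m/s

Phase 1 (powered ascent): v₀ = 0 m/s, a = 30 m/s².
v = v₀ + at = 0 + (30)(6) = 180 m/s
Δx = v₀t + ½at² = 0·6 + 0.5·30·6² = 540 m

Phase 2 (coasting upward): v₀ = 180 m/s, a = -9.8 m/s².
v = v₀ + at → t = (0 − 180) / -9.8 = 18.4 s
v² = v₀² + 2aΔx → Δx = (0² − 180²)/(2·-9.8) = 1650 m

Phase 3 (free fall): v₀ = 0 m/s, a = -9.8 m/s².
Falls 2190 m from rest: t = √(2·2190/9.8) = 21.2 s; v = g·t = 207 m/s.
Impact speed = 207 m/s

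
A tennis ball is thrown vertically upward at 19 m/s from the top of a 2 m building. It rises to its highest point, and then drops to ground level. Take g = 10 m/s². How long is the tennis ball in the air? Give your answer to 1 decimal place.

Phase 1 (rising): v₀ = 19.0 m/s, a = -10 m/s².
v = v₀ + at → t = (0 − 19.0) / -10 = 1.90 s
v² = v₀² + 2aΔx → Δx = (0² − 19.0²)/(2·-10) = 18.1 m

Phase 2 (falling): v₀ = 0 m/s, a = -10 m/s².
Falls 20.1 m from rest: t = √(2·20.1/10) = 2.00 s; v = g·t = 20.0 m/s.
Total time = 1.90 + 2.00 = 3.90 s

3.9 s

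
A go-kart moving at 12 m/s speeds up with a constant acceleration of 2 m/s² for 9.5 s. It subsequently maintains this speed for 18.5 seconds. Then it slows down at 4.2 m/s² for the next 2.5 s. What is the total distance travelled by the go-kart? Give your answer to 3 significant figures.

842 m

Phase 1 (accelerating): v₀ = 12.0 m/s, a = 2 m/s².
v = v₀ + at = 12.0 + (2)(9.5) = 31.0 m/s
Δx = v₀t + ½at² = 12.0·9.5 + 0.5·2·9.5² = 204 m

Phase 2 (constant speed): v₀ = 31.0 m/s, a = 0 m/s².
v = v₀ + at = 31.0 + (0)(18.5) = 31.0 m/s
Δx = v₀t + ½at² = 31.0·18.5 + 0.5·0·18.5² = 574 m

Phase 3 (decelerating): v₀ = 31.0 m/s, a = -4.2 m/s².
v = v₀ + at = 31.0 + (-4.2)(2.5) = 20.5 m/s
Δx = v₀t + ½at² = 31.0·2.5 + 0.5·-4.2·2.5² = 64.4 m
Total distance = 204 + 574 + 64.4 = 842 m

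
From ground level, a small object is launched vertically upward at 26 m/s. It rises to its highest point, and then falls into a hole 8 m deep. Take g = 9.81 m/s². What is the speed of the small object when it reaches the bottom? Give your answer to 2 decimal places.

Phase 1 (rising): v₀ = 26.0 m/s, a = -9.81 m/s².
v = v₀ + at → t = (0 − 26.0) / -9.81 = 2.65 s
v² = v₀² + 2aΔx → Δx = (0² − 26.0²)/(2·-9.81) = 34.5 m

Phase 2 (falling): v₀ = 0 m/s, a = -9.81 m/s².
Falls 42.5 m from rest: t = √(2·42.5/9.81) = 2.94 s; v = g·t = 28.9 m/s.
Final speed = 28.9 m/s

28.86 m/s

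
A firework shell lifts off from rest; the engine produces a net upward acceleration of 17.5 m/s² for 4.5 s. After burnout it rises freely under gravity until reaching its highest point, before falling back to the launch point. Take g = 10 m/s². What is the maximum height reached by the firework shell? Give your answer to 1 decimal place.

487.3 m

Phase 1 (powered ascent): v₀ = 0 m/s, a = 17.5 m/s².
v = v₀ + at = 0 + (17.5)(4.5) = 78.8 m/s
Δx = v₀t + ½at² = 0·4.5 + 0.5·17.5·4.5² = 177 m

Phase 2 (coasting upward): v₀ = 78.8 m/s, a = -10 m/s².
v = v₀ + at → t = (0 − 78.8) / -10 = 7.88 s
v² = v₀² + 2aΔx → Δx = (0² − 78.8²)/(2·-10) = 310 m
Maximum height = 177 + 310 = 487 m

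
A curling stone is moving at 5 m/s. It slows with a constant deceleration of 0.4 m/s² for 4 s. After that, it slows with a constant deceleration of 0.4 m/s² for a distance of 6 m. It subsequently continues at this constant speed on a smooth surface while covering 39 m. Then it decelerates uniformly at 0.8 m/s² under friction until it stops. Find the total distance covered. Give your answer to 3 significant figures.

Phase 1 (decelerating): v₀ = 5.00 m/s, a = -0.4 m/s².
v = v₀ + at = 5.00 + (-0.4)(4) = 3.40 m/s
Δx = v₀t + ½at² = 5.00·4 + 0.5·-0.4·4² = 16.8 m

Phase 2 (decelerating): v₀ = 3.40 m/s, a = -0.4 m/s².
v² = v₀² + 2aΔx = 3.40² + 2·-0.4·6 = 6.76 → v = 2.60 m/s
t = (v − v₀)/a = (2.60 − 3.40)/-0.4 = 2.00 s

Phase 3 (constant speed): v₀ = 2.60 m/s, a = 0 m/s².
Constant speed: t = d/v = 39/2.60 = 15.0 s

Phase 4 (decelerating): v₀ = 2.60 m/s, a = -0.8 m/s².
v = v₀ + at → t = (0 − 2.60) / -0.8 = 3.25 s
v² = v₀² + 2aΔx → Δx = (0² − 2.60²)/(2·-0.8) = 4.22 m
Total distance = 16.8 + 6.00 + 39.0 + 4.22 = 66.0 m

66.0 m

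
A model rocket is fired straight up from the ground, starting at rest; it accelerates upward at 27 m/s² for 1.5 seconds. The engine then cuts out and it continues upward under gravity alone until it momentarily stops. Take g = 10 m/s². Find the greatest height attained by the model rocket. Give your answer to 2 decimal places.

112.39 m

Phase 1 (powered ascent): v₀ = 0 m/s, a = 27 m/s².
v = v₀ + at = 0 + (27)(1.5) = 40.5 m/s
Δx = v₀t + ½at² = 0·1.5 + 0.5·27·1.5² = 30.4 m

Phase 2 (coasting upward): v₀ = 40.5 m/s, a = -10 m/s².
v = v₀ + at → t = (0 − 40.5) / -10 = 4.05 s
v² = v₀² + 2aΔx → Δx = (0² − 40.5²)/(2·-10) = 82.0 m
Maximum height = 30.4 + 82.0 = 112 m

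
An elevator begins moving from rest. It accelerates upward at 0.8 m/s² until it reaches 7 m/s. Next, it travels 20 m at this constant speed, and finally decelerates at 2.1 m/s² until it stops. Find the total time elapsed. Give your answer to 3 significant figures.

14.9 s

Phase 1 (accelerating): v₀ = 0 m/s, a = 0.8 m/s².
v = v₀ + at → t = (7 − 0) / 0.8 = 8.75 s
v² = v₀² + 2aΔx → Δx = (7² − 0²)/(2·0.8) = 30.6 m

Phase 2 (constant speed): v₀ = 7.00 m/s, a = 0 m/s².
Constant speed: t = d/v = 20/7.00 = 2.86 s

Phase 3 (decelerating): v₀ = 7.00 m/s, a = -2.1 m/s².
v = v₀ + at → t = (0 − 7.00) / -2.1 = 3.33 s
v² = v₀² + 2aΔx → Δx = (0² − 7.00²)/(2·-2.1) = 11.7 m
Total time = 8.75 + 2.86 + 3.33 = 14.9 s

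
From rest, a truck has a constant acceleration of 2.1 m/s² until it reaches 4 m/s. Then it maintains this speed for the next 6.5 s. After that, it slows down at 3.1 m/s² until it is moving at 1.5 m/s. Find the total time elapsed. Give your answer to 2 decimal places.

Phase 1 (accelerating): v₀ = 0 m/s, a = 2.1 m/s².
v = v₀ + at → t = (4 − 0) / 2.1 = 1.90 s
v² = v₀² + 2aΔx → Δx = (4² − 0²)/(2·2.1) = 3.81 m

Phase 2 (constant speed): v₀ = 4.00 m/s, a = 0 m/s².
v = v₀ + at = 4.00 + (0)(6.5) = 4.00 m/s
Δx = v₀t + ½at² = 4.00·6.5 + 0.5·0·6.5² = 26.0 m

Phase 3 (decelerating): v₀ = 4.00 m/s, a = -3.1 m/s².
v = v₀ + at → t = (1.5 − 4.00) / -3.1 = 0.806 s
v² = v₀² + 2aΔx → Δx = (1.5² − 4.00²)/(2·-3.1) = 2.22 m
Total time = 1.90 + 6.50 + 0.806 = 9.21 s

9.21 s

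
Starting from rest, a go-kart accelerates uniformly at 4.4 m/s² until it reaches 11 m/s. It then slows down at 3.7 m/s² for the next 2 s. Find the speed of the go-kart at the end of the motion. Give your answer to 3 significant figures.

3.60 m/s

Phase 1 (accelerating): v₀ = 0 m/s, a = 4.4 m/s².
v = v₀ + at → t = (11 − 0) / 4.4 = 2.50 s
v² = v₀² + 2aΔx → Δx = (11² − 0²)/(2·4.4) = 13.7 m

Phase 2 (decelerating): v₀ = 11.0 m/s, a = -3.7 m/s².
v = v₀ + at = 11.0 + (-3.7)(2) = 3.60 m/s
Δx = v₀t + ½at² = 11.0·2 + 0.5·-3.7·2² = 14.6 m
Final speed = 3.60 m/s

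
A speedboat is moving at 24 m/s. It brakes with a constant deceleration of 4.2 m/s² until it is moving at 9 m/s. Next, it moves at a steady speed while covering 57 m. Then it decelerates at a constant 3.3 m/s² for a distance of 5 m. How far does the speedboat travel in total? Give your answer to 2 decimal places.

120.93 m

Phase 1 (decelerating): v₀ = 24.0 m/s, a = -4.2 m/s².
v = v₀ + at → t = (9 − 24.0) / -4.2 = 3.57 s
v² = v₀² + 2aΔx → Δx = (9² − 24.0²)/(2·-4.2) = 58.9 m

Phase 2 (constant speed): v₀ = 9.00 m/s, a = 0 m/s².
Constant speed: t = d/v = 57/9.00 = 6.33 s

Phase 3 (decelerating): v₀ = 9.00 m/s, a = -3.3 m/s².
v² = v₀² + 2aΔx = 9.00² + 2·-3.3·5 = 48.0 → v = 6.93 m/s
t = (v − v₀)/a = (6.93 − 9.00)/-3.3 = 0.628 s
Total distance = 58.9 + 57.0 + 5.00 = 121 m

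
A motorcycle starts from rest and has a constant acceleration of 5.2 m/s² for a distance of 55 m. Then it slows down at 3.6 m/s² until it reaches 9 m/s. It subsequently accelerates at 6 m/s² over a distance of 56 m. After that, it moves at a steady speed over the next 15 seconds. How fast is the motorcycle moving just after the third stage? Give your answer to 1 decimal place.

27.4 m/s

Phase 1 (accelerating): v₀ = 0 m/s, a = 5.2 m/s².
v² = v₀² + 2aΔx = 0² + 2·5.2·55 = 572 → v = 23.9 m/s
t = (v − v₀)/a = (23.9 − 0)/5.2 = 4.60 s

Phase 2 (decelerating): v₀ = 23.9 m/s, a = -3.6 m/s².
v = v₀ + at → t = (9 − 23.9) / -3.6 = 4.14 s
v² = v₀² + 2aΔx → Δx = (9² − 23.9²)/(2·-3.6) = 68.2 m

Phase 3 (accelerating): v₀ = 9.00 m/s, a = 6 m/s².
v² = v₀² + 2aΔx = 9.00² + 2·6·56 = 753 → v = 27.4 m/s
t = (v − v₀)/a = (27.4 − 9.00)/6 = 3.07 s
Speed at end of phase 3 = 27.4 m/s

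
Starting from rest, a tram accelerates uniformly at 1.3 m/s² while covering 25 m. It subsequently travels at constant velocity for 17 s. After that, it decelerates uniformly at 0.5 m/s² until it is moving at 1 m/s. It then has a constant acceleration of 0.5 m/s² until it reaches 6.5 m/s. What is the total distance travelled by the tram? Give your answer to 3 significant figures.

267 m

Phase 1 (accelerating): v₀ = 0 m/s, a = 1.3 m/s².
v² = v₀² + 2aΔx = 0² + 2·1.3·25 = 65.0 → v = 8.06 m/s
t = (v − v₀)/a = (8.06 − 0)/1.3 = 6.20 s

Phase 2 (constant speed): v₀ = 8.06 m/s, a = 0 m/s².
v = v₀ + at = 8.06 + (0)(17) = 8.06 m/s
Δx = v₀t + ½at² = 8.06·17 + 0.5·0·17² = 137 m

Phase 3 (decelerating): v₀ = 8.06 m/s, a = -0.5 m/s².
v = v₀ + at → t = (1 − 8.06) / -0.5 = 14.1 s
v² = v₀² + 2aΔx → Δx = (1² − 8.06²)/(2·-0.5) = 64.0 m

Phase 4 (accelerating): v₀ = 1.00 m/s, a = 0.5 m/s².
v = v₀ + at → t = (6.5 − 1.00) / 0.5 = 11.0 s
v² = v₀² + 2aΔx → Δx = (6.5² − 1.00²)/(2·0.5) = 41.2 m
Total distance = 25.0 + 137 + 64.0 + 41.2 = 267 m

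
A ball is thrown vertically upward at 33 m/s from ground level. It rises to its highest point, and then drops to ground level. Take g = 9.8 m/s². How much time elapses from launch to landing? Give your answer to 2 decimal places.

6.73 s

Phase 1 (rising): v₀ = 33.0 m/s, a = -9.8 m/s².
v = v₀ + at → t = (0 − 33.0) / -9.8 = 3.37 s
v² = v₀² + 2aΔx → Δx = (0² − 33.0²)/(2·-9.8) = 55.6 m

Phase 2 (falling): v₀ = 0 m/s, a = -9.8 m/s².
Falls 55.6 m from rest: t = √(2·55.6/9.8) = 3.37 s; v = g·t = 33.0 m/s.
Total time = 3.37 + 3.37 = 6.73 s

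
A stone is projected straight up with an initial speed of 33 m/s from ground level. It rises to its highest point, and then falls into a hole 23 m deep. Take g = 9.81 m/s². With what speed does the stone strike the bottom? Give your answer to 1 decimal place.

Phase 1 (rising): v₀ = 33.0 m/s, a = -9.81 m/s².
v = v₀ + at → t = (0 − 33.0) / -9.81 = 3.36 s
v² = v₀² + 2aΔx → Δx = (0² − 33.0²)/(2·-9.81) = 55.5 m

Phase 2 (falling): v₀ = 0 m/s, a = -9.81 m/s².
Falls 78.5 m from rest: t = √(2·78.5/9.81) = 4.00 s; v = g·t = 39.2 m/s.
Final speed = 39.2 m/s

39.2 m/s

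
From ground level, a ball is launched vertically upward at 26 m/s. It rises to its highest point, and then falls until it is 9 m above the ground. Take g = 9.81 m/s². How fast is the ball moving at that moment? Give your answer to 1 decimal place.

22.3 m/s

Phase 1 (rising): v₀ = 26.0 m/s, a = -9.81 m/s².
v = v₀ + at → t = (0 − 26.0) / -9.81 = 2.65 s
v² = v₀² + 2aΔx → Δx = (0² − 26.0²)/(2·-9.81) = 34.5 m

Phase 2 (falling): v₀ = 0 m/s, a = -9.81 m/s².
Falls 25.5 m from rest: t = √(2·25.5/9.81) = 2.28 s; v = g·t = 22.3 m/s.
Final speed = 22.3 m/s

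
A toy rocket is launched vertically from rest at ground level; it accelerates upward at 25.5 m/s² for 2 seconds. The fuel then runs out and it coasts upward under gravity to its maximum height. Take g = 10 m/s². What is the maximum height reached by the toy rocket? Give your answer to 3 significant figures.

Phase 1 (powered ascent): v₀ = 0 m/s, a = 25.5 m/s².
v = v₀ + at = 0 + (25.5)(2) = 51.0 m/s
Δx = v₀t + ½at² = 0·2 + 0.5·25.5·2² = 51.0 m

Phase 2 (coasting upward): v₀ = 51.0 m/s, a = -10 m/s².
v = v₀ + at → t = (0 − 51.0) / -10 = 5.10 s
v² = v₀² + 2aΔx → Δx = (0² − 51.0²)/(2·-10) = 130 m
Maximum height = 51.0 + 130 = 181 m

181 m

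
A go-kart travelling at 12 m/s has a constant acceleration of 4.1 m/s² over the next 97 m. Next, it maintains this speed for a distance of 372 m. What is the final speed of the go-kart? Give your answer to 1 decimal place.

30.6 m/s

Phase 1 (accelerating): v₀ = 12.0 m/s, a = 4.1 m/s².
v² = v₀² + 2aΔx = 12.0² + 2·4.1·97 = 939 → v = 30.6 m/s
t = (v − v₀)/a = (30.6 − 12.0)/4.1 = 4.55 s

Phase 2 (constant speed): v₀ = 30.6 m/s, a = 0 m/s².
Constant speed: t = d/v = 372/30.6 = 12.1 s
Final speed = 30.6 m/s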